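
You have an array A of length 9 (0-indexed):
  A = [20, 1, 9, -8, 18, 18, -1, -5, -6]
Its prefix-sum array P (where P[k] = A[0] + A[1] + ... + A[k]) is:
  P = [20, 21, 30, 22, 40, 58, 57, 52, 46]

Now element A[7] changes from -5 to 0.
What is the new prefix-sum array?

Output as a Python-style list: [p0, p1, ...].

Change: A[7] -5 -> 0, delta = 5
P[k] for k < 7: unchanged (A[7] not included)
P[k] for k >= 7: shift by delta = 5
  P[0] = 20 + 0 = 20
  P[1] = 21 + 0 = 21
  P[2] = 30 + 0 = 30
  P[3] = 22 + 0 = 22
  P[4] = 40 + 0 = 40
  P[5] = 58 + 0 = 58
  P[6] = 57 + 0 = 57
  P[7] = 52 + 5 = 57
  P[8] = 46 + 5 = 51

Answer: [20, 21, 30, 22, 40, 58, 57, 57, 51]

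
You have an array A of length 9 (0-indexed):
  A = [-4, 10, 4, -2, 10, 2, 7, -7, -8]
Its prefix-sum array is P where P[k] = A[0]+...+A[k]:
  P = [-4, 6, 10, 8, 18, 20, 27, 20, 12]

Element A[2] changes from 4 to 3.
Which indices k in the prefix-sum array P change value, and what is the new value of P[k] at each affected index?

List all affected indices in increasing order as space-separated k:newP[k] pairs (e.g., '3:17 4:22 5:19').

P[k] = A[0] + ... + A[k]
P[k] includes A[2] iff k >= 2
Affected indices: 2, 3, ..., 8; delta = -1
  P[2]: 10 + -1 = 9
  P[3]: 8 + -1 = 7
  P[4]: 18 + -1 = 17
  P[5]: 20 + -1 = 19
  P[6]: 27 + -1 = 26
  P[7]: 20 + -1 = 19
  P[8]: 12 + -1 = 11

Answer: 2:9 3:7 4:17 5:19 6:26 7:19 8:11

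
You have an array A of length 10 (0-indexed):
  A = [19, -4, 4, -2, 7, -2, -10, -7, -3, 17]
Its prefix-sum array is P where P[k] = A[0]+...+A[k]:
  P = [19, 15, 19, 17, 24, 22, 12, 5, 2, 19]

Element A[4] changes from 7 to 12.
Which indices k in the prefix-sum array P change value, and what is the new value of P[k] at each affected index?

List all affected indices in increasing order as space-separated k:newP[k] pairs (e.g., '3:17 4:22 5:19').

P[k] = A[0] + ... + A[k]
P[k] includes A[4] iff k >= 4
Affected indices: 4, 5, ..., 9; delta = 5
  P[4]: 24 + 5 = 29
  P[5]: 22 + 5 = 27
  P[6]: 12 + 5 = 17
  P[7]: 5 + 5 = 10
  P[8]: 2 + 5 = 7
  P[9]: 19 + 5 = 24

Answer: 4:29 5:27 6:17 7:10 8:7 9:24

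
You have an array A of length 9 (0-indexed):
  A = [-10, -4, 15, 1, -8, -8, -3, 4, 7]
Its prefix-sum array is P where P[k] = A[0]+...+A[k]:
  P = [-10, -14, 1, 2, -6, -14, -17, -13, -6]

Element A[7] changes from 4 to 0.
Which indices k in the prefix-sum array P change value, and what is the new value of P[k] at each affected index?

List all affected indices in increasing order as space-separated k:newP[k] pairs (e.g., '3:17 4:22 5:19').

Answer: 7:-17 8:-10

Derivation:
P[k] = A[0] + ... + A[k]
P[k] includes A[7] iff k >= 7
Affected indices: 7, 8, ..., 8; delta = -4
  P[7]: -13 + -4 = -17
  P[8]: -6 + -4 = -10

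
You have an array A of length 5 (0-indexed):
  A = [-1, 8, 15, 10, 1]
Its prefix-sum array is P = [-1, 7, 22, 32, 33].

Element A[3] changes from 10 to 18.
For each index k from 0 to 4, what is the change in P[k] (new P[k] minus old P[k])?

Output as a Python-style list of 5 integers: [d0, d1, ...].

Element change: A[3] 10 -> 18, delta = 8
For k < 3: P[k] unchanged, delta_P[k] = 0
For k >= 3: P[k] shifts by exactly 8
Delta array: [0, 0, 0, 8, 8]

Answer: [0, 0, 0, 8, 8]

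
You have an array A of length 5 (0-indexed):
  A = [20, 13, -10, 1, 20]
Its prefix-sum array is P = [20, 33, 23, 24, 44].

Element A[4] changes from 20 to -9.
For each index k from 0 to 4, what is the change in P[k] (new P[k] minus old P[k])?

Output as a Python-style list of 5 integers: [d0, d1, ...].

Answer: [0, 0, 0, 0, -29]

Derivation:
Element change: A[4] 20 -> -9, delta = -29
For k < 4: P[k] unchanged, delta_P[k] = 0
For k >= 4: P[k] shifts by exactly -29
Delta array: [0, 0, 0, 0, -29]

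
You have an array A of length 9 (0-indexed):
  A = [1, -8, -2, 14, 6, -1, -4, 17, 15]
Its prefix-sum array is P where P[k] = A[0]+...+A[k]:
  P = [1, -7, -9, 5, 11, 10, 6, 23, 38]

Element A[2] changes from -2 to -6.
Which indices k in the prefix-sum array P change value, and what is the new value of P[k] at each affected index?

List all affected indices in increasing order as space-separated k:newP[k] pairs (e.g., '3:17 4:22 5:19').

P[k] = A[0] + ... + A[k]
P[k] includes A[2] iff k >= 2
Affected indices: 2, 3, ..., 8; delta = -4
  P[2]: -9 + -4 = -13
  P[3]: 5 + -4 = 1
  P[4]: 11 + -4 = 7
  P[5]: 10 + -4 = 6
  P[6]: 6 + -4 = 2
  P[7]: 23 + -4 = 19
  P[8]: 38 + -4 = 34

Answer: 2:-13 3:1 4:7 5:6 6:2 7:19 8:34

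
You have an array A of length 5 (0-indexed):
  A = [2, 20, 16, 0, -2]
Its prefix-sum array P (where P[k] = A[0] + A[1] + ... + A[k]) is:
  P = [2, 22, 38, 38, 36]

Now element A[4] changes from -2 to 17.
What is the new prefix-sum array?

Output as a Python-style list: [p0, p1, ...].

Change: A[4] -2 -> 17, delta = 19
P[k] for k < 4: unchanged (A[4] not included)
P[k] for k >= 4: shift by delta = 19
  P[0] = 2 + 0 = 2
  P[1] = 22 + 0 = 22
  P[2] = 38 + 0 = 38
  P[3] = 38 + 0 = 38
  P[4] = 36 + 19 = 55

Answer: [2, 22, 38, 38, 55]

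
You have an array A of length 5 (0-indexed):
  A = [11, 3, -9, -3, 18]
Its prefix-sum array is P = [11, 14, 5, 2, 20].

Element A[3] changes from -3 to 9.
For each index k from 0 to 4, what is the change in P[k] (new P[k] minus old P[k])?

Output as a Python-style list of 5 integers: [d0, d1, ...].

Answer: [0, 0, 0, 12, 12]

Derivation:
Element change: A[3] -3 -> 9, delta = 12
For k < 3: P[k] unchanged, delta_P[k] = 0
For k >= 3: P[k] shifts by exactly 12
Delta array: [0, 0, 0, 12, 12]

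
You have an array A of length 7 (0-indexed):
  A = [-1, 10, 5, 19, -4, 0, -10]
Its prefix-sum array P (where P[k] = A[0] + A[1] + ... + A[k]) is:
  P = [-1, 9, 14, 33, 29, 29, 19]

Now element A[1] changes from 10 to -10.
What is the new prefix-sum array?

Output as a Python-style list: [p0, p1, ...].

Answer: [-1, -11, -6, 13, 9, 9, -1]

Derivation:
Change: A[1] 10 -> -10, delta = -20
P[k] for k < 1: unchanged (A[1] not included)
P[k] for k >= 1: shift by delta = -20
  P[0] = -1 + 0 = -1
  P[1] = 9 + -20 = -11
  P[2] = 14 + -20 = -6
  P[3] = 33 + -20 = 13
  P[4] = 29 + -20 = 9
  P[5] = 29 + -20 = 9
  P[6] = 19 + -20 = -1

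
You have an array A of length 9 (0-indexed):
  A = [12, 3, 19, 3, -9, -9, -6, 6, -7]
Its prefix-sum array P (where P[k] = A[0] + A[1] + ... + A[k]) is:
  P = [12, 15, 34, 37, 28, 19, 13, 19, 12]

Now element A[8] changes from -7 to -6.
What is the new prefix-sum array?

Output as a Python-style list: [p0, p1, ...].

Change: A[8] -7 -> -6, delta = 1
P[k] for k < 8: unchanged (A[8] not included)
P[k] for k >= 8: shift by delta = 1
  P[0] = 12 + 0 = 12
  P[1] = 15 + 0 = 15
  P[2] = 34 + 0 = 34
  P[3] = 37 + 0 = 37
  P[4] = 28 + 0 = 28
  P[5] = 19 + 0 = 19
  P[6] = 13 + 0 = 13
  P[7] = 19 + 0 = 19
  P[8] = 12 + 1 = 13

Answer: [12, 15, 34, 37, 28, 19, 13, 19, 13]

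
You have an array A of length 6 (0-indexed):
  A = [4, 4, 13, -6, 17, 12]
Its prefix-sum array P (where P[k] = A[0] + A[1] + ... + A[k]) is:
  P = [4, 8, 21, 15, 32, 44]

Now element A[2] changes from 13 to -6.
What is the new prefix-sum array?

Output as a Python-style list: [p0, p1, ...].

Answer: [4, 8, 2, -4, 13, 25]

Derivation:
Change: A[2] 13 -> -6, delta = -19
P[k] for k < 2: unchanged (A[2] not included)
P[k] for k >= 2: shift by delta = -19
  P[0] = 4 + 0 = 4
  P[1] = 8 + 0 = 8
  P[2] = 21 + -19 = 2
  P[3] = 15 + -19 = -4
  P[4] = 32 + -19 = 13
  P[5] = 44 + -19 = 25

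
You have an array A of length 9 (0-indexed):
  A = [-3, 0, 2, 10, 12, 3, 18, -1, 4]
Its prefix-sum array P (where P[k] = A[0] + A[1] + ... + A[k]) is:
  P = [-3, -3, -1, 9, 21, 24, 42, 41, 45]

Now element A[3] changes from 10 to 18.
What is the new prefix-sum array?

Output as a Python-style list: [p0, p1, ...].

Answer: [-3, -3, -1, 17, 29, 32, 50, 49, 53]

Derivation:
Change: A[3] 10 -> 18, delta = 8
P[k] for k < 3: unchanged (A[3] not included)
P[k] for k >= 3: shift by delta = 8
  P[0] = -3 + 0 = -3
  P[1] = -3 + 0 = -3
  P[2] = -1 + 0 = -1
  P[3] = 9 + 8 = 17
  P[4] = 21 + 8 = 29
  P[5] = 24 + 8 = 32
  P[6] = 42 + 8 = 50
  P[7] = 41 + 8 = 49
  P[8] = 45 + 8 = 53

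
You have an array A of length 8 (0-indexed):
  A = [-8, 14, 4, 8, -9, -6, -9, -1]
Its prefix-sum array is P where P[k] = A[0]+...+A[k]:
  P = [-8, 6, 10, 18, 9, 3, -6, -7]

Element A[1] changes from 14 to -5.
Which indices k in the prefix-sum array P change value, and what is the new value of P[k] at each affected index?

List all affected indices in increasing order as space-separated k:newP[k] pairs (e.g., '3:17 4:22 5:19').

P[k] = A[0] + ... + A[k]
P[k] includes A[1] iff k >= 1
Affected indices: 1, 2, ..., 7; delta = -19
  P[1]: 6 + -19 = -13
  P[2]: 10 + -19 = -9
  P[3]: 18 + -19 = -1
  P[4]: 9 + -19 = -10
  P[5]: 3 + -19 = -16
  P[6]: -6 + -19 = -25
  P[7]: -7 + -19 = -26

Answer: 1:-13 2:-9 3:-1 4:-10 5:-16 6:-25 7:-26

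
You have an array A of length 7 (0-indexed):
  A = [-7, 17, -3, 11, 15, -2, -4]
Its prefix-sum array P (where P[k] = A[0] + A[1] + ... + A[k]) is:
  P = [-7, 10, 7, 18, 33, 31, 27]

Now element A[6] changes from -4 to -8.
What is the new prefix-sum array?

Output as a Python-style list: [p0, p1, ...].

Answer: [-7, 10, 7, 18, 33, 31, 23]

Derivation:
Change: A[6] -4 -> -8, delta = -4
P[k] for k < 6: unchanged (A[6] not included)
P[k] for k >= 6: shift by delta = -4
  P[0] = -7 + 0 = -7
  P[1] = 10 + 0 = 10
  P[2] = 7 + 0 = 7
  P[3] = 18 + 0 = 18
  P[4] = 33 + 0 = 33
  P[5] = 31 + 0 = 31
  P[6] = 27 + -4 = 23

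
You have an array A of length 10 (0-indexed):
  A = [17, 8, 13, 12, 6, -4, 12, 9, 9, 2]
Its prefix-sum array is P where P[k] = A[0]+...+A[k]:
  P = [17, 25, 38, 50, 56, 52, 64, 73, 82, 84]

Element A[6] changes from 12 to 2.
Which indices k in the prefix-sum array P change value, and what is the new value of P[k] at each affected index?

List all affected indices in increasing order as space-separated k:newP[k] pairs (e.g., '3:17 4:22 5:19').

P[k] = A[0] + ... + A[k]
P[k] includes A[6] iff k >= 6
Affected indices: 6, 7, ..., 9; delta = -10
  P[6]: 64 + -10 = 54
  P[7]: 73 + -10 = 63
  P[8]: 82 + -10 = 72
  P[9]: 84 + -10 = 74

Answer: 6:54 7:63 8:72 9:74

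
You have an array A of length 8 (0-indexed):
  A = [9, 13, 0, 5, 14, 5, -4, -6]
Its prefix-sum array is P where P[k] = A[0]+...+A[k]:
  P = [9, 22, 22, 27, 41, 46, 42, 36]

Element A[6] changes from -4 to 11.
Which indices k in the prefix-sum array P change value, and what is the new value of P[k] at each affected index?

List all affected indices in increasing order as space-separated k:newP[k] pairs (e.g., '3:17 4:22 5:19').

P[k] = A[0] + ... + A[k]
P[k] includes A[6] iff k >= 6
Affected indices: 6, 7, ..., 7; delta = 15
  P[6]: 42 + 15 = 57
  P[7]: 36 + 15 = 51

Answer: 6:57 7:51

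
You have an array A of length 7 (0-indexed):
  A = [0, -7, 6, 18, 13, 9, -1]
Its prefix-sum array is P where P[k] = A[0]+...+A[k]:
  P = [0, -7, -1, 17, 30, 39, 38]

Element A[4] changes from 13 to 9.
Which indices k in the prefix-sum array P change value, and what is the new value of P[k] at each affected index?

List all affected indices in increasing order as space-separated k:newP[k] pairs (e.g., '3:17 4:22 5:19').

Answer: 4:26 5:35 6:34

Derivation:
P[k] = A[0] + ... + A[k]
P[k] includes A[4] iff k >= 4
Affected indices: 4, 5, ..., 6; delta = -4
  P[4]: 30 + -4 = 26
  P[5]: 39 + -4 = 35
  P[6]: 38 + -4 = 34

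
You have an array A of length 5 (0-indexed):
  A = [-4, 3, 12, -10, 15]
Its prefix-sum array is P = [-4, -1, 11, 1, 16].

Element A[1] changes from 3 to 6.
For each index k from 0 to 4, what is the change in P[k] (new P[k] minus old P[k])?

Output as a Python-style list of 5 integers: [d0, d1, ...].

Answer: [0, 3, 3, 3, 3]

Derivation:
Element change: A[1] 3 -> 6, delta = 3
For k < 1: P[k] unchanged, delta_P[k] = 0
For k >= 1: P[k] shifts by exactly 3
Delta array: [0, 3, 3, 3, 3]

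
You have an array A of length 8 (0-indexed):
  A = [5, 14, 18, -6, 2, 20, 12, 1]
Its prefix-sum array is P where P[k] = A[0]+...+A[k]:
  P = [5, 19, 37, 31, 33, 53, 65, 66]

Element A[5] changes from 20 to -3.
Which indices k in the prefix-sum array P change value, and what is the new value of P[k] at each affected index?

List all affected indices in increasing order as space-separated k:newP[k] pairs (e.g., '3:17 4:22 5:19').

P[k] = A[0] + ... + A[k]
P[k] includes A[5] iff k >= 5
Affected indices: 5, 6, ..., 7; delta = -23
  P[5]: 53 + -23 = 30
  P[6]: 65 + -23 = 42
  P[7]: 66 + -23 = 43

Answer: 5:30 6:42 7:43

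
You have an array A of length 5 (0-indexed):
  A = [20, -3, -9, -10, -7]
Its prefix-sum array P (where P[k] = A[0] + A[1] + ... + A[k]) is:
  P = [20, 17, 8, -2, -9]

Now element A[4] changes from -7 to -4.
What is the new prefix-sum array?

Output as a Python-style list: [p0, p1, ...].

Answer: [20, 17, 8, -2, -6]

Derivation:
Change: A[4] -7 -> -4, delta = 3
P[k] for k < 4: unchanged (A[4] not included)
P[k] for k >= 4: shift by delta = 3
  P[0] = 20 + 0 = 20
  P[1] = 17 + 0 = 17
  P[2] = 8 + 0 = 8
  P[3] = -2 + 0 = -2
  P[4] = -9 + 3 = -6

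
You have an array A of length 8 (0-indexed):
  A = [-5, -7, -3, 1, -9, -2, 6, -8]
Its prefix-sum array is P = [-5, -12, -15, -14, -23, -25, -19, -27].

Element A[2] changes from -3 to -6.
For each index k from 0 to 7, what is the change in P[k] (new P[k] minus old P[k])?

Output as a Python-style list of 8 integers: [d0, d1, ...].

Answer: [0, 0, -3, -3, -3, -3, -3, -3]

Derivation:
Element change: A[2] -3 -> -6, delta = -3
For k < 2: P[k] unchanged, delta_P[k] = 0
For k >= 2: P[k] shifts by exactly -3
Delta array: [0, 0, -3, -3, -3, -3, -3, -3]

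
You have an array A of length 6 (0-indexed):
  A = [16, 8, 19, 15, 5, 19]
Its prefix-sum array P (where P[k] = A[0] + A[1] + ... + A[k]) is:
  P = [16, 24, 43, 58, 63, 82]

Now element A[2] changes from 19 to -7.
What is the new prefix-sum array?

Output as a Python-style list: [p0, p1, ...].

Answer: [16, 24, 17, 32, 37, 56]

Derivation:
Change: A[2] 19 -> -7, delta = -26
P[k] for k < 2: unchanged (A[2] not included)
P[k] for k >= 2: shift by delta = -26
  P[0] = 16 + 0 = 16
  P[1] = 24 + 0 = 24
  P[2] = 43 + -26 = 17
  P[3] = 58 + -26 = 32
  P[4] = 63 + -26 = 37
  P[5] = 82 + -26 = 56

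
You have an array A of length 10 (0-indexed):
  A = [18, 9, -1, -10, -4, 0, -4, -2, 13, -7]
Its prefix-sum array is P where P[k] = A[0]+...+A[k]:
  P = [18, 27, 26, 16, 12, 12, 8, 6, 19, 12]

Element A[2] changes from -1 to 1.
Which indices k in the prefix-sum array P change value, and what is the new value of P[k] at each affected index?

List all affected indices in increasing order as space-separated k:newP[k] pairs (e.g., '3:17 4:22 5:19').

Answer: 2:28 3:18 4:14 5:14 6:10 7:8 8:21 9:14

Derivation:
P[k] = A[0] + ... + A[k]
P[k] includes A[2] iff k >= 2
Affected indices: 2, 3, ..., 9; delta = 2
  P[2]: 26 + 2 = 28
  P[3]: 16 + 2 = 18
  P[4]: 12 + 2 = 14
  P[5]: 12 + 2 = 14
  P[6]: 8 + 2 = 10
  P[7]: 6 + 2 = 8
  P[8]: 19 + 2 = 21
  P[9]: 12 + 2 = 14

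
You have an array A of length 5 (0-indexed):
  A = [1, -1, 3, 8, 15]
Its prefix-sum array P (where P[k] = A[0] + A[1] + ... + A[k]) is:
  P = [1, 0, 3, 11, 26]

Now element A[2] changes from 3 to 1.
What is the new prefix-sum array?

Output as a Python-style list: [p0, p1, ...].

Answer: [1, 0, 1, 9, 24]

Derivation:
Change: A[2] 3 -> 1, delta = -2
P[k] for k < 2: unchanged (A[2] not included)
P[k] for k >= 2: shift by delta = -2
  P[0] = 1 + 0 = 1
  P[1] = 0 + 0 = 0
  P[2] = 3 + -2 = 1
  P[3] = 11 + -2 = 9
  P[4] = 26 + -2 = 24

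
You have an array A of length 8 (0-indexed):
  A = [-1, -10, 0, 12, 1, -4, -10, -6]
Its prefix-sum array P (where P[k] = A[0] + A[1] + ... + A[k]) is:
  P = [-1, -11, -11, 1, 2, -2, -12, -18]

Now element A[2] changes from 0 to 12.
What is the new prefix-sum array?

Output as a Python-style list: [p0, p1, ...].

Answer: [-1, -11, 1, 13, 14, 10, 0, -6]

Derivation:
Change: A[2] 0 -> 12, delta = 12
P[k] for k < 2: unchanged (A[2] not included)
P[k] for k >= 2: shift by delta = 12
  P[0] = -1 + 0 = -1
  P[1] = -11 + 0 = -11
  P[2] = -11 + 12 = 1
  P[3] = 1 + 12 = 13
  P[4] = 2 + 12 = 14
  P[5] = -2 + 12 = 10
  P[6] = -12 + 12 = 0
  P[7] = -18 + 12 = -6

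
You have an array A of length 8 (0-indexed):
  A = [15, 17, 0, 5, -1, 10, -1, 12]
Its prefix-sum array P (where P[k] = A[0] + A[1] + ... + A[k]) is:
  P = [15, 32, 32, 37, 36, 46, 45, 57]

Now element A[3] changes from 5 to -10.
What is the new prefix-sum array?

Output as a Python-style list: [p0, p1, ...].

Answer: [15, 32, 32, 22, 21, 31, 30, 42]

Derivation:
Change: A[3] 5 -> -10, delta = -15
P[k] for k < 3: unchanged (A[3] not included)
P[k] for k >= 3: shift by delta = -15
  P[0] = 15 + 0 = 15
  P[1] = 32 + 0 = 32
  P[2] = 32 + 0 = 32
  P[3] = 37 + -15 = 22
  P[4] = 36 + -15 = 21
  P[5] = 46 + -15 = 31
  P[6] = 45 + -15 = 30
  P[7] = 57 + -15 = 42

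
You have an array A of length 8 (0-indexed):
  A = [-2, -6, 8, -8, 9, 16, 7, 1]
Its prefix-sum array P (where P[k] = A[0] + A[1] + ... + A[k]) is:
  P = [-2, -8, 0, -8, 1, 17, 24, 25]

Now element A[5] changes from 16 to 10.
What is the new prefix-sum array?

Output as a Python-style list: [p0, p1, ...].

Change: A[5] 16 -> 10, delta = -6
P[k] for k < 5: unchanged (A[5] not included)
P[k] for k >= 5: shift by delta = -6
  P[0] = -2 + 0 = -2
  P[1] = -8 + 0 = -8
  P[2] = 0 + 0 = 0
  P[3] = -8 + 0 = -8
  P[4] = 1 + 0 = 1
  P[5] = 17 + -6 = 11
  P[6] = 24 + -6 = 18
  P[7] = 25 + -6 = 19

Answer: [-2, -8, 0, -8, 1, 11, 18, 19]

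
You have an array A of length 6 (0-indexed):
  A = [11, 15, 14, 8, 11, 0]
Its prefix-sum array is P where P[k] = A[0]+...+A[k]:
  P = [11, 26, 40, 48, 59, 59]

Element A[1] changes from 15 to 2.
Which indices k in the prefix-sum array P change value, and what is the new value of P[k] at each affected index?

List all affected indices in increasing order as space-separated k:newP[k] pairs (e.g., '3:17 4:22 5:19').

P[k] = A[0] + ... + A[k]
P[k] includes A[1] iff k >= 1
Affected indices: 1, 2, ..., 5; delta = -13
  P[1]: 26 + -13 = 13
  P[2]: 40 + -13 = 27
  P[3]: 48 + -13 = 35
  P[4]: 59 + -13 = 46
  P[5]: 59 + -13 = 46

Answer: 1:13 2:27 3:35 4:46 5:46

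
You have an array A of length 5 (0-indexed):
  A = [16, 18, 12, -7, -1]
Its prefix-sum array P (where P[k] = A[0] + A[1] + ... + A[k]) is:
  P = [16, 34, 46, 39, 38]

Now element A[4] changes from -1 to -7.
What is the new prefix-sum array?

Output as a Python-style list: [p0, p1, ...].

Answer: [16, 34, 46, 39, 32]

Derivation:
Change: A[4] -1 -> -7, delta = -6
P[k] for k < 4: unchanged (A[4] not included)
P[k] for k >= 4: shift by delta = -6
  P[0] = 16 + 0 = 16
  P[1] = 34 + 0 = 34
  P[2] = 46 + 0 = 46
  P[3] = 39 + 0 = 39
  P[4] = 38 + -6 = 32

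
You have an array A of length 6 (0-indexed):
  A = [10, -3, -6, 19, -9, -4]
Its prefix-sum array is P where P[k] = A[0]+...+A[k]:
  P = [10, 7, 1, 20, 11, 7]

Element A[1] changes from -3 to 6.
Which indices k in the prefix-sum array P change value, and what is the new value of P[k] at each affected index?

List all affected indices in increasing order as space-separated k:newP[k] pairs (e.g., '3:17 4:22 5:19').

P[k] = A[0] + ... + A[k]
P[k] includes A[1] iff k >= 1
Affected indices: 1, 2, ..., 5; delta = 9
  P[1]: 7 + 9 = 16
  P[2]: 1 + 9 = 10
  P[3]: 20 + 9 = 29
  P[4]: 11 + 9 = 20
  P[5]: 7 + 9 = 16

Answer: 1:16 2:10 3:29 4:20 5:16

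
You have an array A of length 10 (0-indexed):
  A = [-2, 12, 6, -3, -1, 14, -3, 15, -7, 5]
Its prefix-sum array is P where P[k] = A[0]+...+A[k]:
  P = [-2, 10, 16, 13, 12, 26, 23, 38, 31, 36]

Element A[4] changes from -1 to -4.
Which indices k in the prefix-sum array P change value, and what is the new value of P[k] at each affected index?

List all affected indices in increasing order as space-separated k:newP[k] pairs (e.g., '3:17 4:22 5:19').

P[k] = A[0] + ... + A[k]
P[k] includes A[4] iff k >= 4
Affected indices: 4, 5, ..., 9; delta = -3
  P[4]: 12 + -3 = 9
  P[5]: 26 + -3 = 23
  P[6]: 23 + -3 = 20
  P[7]: 38 + -3 = 35
  P[8]: 31 + -3 = 28
  P[9]: 36 + -3 = 33

Answer: 4:9 5:23 6:20 7:35 8:28 9:33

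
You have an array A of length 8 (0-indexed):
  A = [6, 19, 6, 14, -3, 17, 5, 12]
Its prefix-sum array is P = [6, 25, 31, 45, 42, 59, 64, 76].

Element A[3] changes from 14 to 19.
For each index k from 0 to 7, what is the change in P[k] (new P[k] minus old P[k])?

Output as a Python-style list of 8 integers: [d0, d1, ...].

Answer: [0, 0, 0, 5, 5, 5, 5, 5]

Derivation:
Element change: A[3] 14 -> 19, delta = 5
For k < 3: P[k] unchanged, delta_P[k] = 0
For k >= 3: P[k] shifts by exactly 5
Delta array: [0, 0, 0, 5, 5, 5, 5, 5]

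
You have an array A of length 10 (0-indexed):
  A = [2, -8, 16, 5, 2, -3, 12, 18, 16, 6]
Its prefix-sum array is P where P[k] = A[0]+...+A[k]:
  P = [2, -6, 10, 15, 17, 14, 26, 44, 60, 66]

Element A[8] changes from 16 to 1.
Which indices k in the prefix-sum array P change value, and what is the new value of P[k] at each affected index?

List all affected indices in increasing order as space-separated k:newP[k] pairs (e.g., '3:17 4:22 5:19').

P[k] = A[0] + ... + A[k]
P[k] includes A[8] iff k >= 8
Affected indices: 8, 9, ..., 9; delta = -15
  P[8]: 60 + -15 = 45
  P[9]: 66 + -15 = 51

Answer: 8:45 9:51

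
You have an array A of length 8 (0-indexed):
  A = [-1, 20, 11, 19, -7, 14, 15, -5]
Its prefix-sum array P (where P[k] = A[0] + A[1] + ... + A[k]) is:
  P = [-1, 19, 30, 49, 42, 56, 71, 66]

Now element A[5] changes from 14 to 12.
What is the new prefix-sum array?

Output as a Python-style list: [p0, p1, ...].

Change: A[5] 14 -> 12, delta = -2
P[k] for k < 5: unchanged (A[5] not included)
P[k] for k >= 5: shift by delta = -2
  P[0] = -1 + 0 = -1
  P[1] = 19 + 0 = 19
  P[2] = 30 + 0 = 30
  P[3] = 49 + 0 = 49
  P[4] = 42 + 0 = 42
  P[5] = 56 + -2 = 54
  P[6] = 71 + -2 = 69
  P[7] = 66 + -2 = 64

Answer: [-1, 19, 30, 49, 42, 54, 69, 64]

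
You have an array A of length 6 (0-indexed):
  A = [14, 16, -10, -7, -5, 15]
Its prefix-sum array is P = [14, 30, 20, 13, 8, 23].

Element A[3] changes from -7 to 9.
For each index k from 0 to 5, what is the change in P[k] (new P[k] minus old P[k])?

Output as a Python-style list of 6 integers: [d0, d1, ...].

Answer: [0, 0, 0, 16, 16, 16]

Derivation:
Element change: A[3] -7 -> 9, delta = 16
For k < 3: P[k] unchanged, delta_P[k] = 0
For k >= 3: P[k] shifts by exactly 16
Delta array: [0, 0, 0, 16, 16, 16]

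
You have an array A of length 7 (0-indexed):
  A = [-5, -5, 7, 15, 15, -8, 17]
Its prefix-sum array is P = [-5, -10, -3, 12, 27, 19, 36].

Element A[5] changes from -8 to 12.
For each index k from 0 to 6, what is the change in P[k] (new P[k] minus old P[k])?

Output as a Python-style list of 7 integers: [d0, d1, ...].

Element change: A[5] -8 -> 12, delta = 20
For k < 5: P[k] unchanged, delta_P[k] = 0
For k >= 5: P[k] shifts by exactly 20
Delta array: [0, 0, 0, 0, 0, 20, 20]

Answer: [0, 0, 0, 0, 0, 20, 20]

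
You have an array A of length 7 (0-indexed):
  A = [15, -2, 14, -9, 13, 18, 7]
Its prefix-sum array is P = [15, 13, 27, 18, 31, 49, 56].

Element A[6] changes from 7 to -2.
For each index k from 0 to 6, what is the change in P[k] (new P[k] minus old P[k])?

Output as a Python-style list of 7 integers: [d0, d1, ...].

Answer: [0, 0, 0, 0, 0, 0, -9]

Derivation:
Element change: A[6] 7 -> -2, delta = -9
For k < 6: P[k] unchanged, delta_P[k] = 0
For k >= 6: P[k] shifts by exactly -9
Delta array: [0, 0, 0, 0, 0, 0, -9]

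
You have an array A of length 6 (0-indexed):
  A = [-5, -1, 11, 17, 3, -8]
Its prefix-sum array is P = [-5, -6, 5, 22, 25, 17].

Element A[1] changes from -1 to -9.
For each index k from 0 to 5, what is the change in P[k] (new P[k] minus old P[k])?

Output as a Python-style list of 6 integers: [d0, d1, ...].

Element change: A[1] -1 -> -9, delta = -8
For k < 1: P[k] unchanged, delta_P[k] = 0
For k >= 1: P[k] shifts by exactly -8
Delta array: [0, -8, -8, -8, -8, -8]

Answer: [0, -8, -8, -8, -8, -8]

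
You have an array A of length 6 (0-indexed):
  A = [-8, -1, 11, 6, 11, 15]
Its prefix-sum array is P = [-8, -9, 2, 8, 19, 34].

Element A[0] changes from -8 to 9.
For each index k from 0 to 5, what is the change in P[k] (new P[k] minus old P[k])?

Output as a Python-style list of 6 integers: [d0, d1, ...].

Element change: A[0] -8 -> 9, delta = 17
For k < 0: P[k] unchanged, delta_P[k] = 0
For k >= 0: P[k] shifts by exactly 17
Delta array: [17, 17, 17, 17, 17, 17]

Answer: [17, 17, 17, 17, 17, 17]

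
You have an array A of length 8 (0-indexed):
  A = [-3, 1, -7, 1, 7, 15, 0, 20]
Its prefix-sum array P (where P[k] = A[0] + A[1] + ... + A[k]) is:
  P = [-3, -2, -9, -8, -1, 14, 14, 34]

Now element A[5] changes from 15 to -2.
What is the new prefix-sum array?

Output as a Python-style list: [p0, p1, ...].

Answer: [-3, -2, -9, -8, -1, -3, -3, 17]

Derivation:
Change: A[5] 15 -> -2, delta = -17
P[k] for k < 5: unchanged (A[5] not included)
P[k] for k >= 5: shift by delta = -17
  P[0] = -3 + 0 = -3
  P[1] = -2 + 0 = -2
  P[2] = -9 + 0 = -9
  P[3] = -8 + 0 = -8
  P[4] = -1 + 0 = -1
  P[5] = 14 + -17 = -3
  P[6] = 14 + -17 = -3
  P[7] = 34 + -17 = 17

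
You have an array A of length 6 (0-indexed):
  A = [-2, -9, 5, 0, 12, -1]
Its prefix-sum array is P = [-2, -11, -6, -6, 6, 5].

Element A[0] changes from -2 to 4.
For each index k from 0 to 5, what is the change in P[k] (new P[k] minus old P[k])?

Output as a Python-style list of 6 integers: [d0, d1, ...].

Answer: [6, 6, 6, 6, 6, 6]

Derivation:
Element change: A[0] -2 -> 4, delta = 6
For k < 0: P[k] unchanged, delta_P[k] = 0
For k >= 0: P[k] shifts by exactly 6
Delta array: [6, 6, 6, 6, 6, 6]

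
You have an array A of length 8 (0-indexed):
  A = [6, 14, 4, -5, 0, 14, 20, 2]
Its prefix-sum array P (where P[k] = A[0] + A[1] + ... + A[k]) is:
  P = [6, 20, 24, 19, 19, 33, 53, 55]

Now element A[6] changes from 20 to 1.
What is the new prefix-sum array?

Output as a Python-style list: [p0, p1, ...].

Change: A[6] 20 -> 1, delta = -19
P[k] for k < 6: unchanged (A[6] not included)
P[k] for k >= 6: shift by delta = -19
  P[0] = 6 + 0 = 6
  P[1] = 20 + 0 = 20
  P[2] = 24 + 0 = 24
  P[3] = 19 + 0 = 19
  P[4] = 19 + 0 = 19
  P[5] = 33 + 0 = 33
  P[6] = 53 + -19 = 34
  P[7] = 55 + -19 = 36

Answer: [6, 20, 24, 19, 19, 33, 34, 36]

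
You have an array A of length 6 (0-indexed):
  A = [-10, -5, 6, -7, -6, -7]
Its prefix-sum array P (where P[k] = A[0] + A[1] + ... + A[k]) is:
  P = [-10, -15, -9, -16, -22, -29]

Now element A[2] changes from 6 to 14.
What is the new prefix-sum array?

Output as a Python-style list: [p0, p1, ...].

Answer: [-10, -15, -1, -8, -14, -21]

Derivation:
Change: A[2] 6 -> 14, delta = 8
P[k] for k < 2: unchanged (A[2] not included)
P[k] for k >= 2: shift by delta = 8
  P[0] = -10 + 0 = -10
  P[1] = -15 + 0 = -15
  P[2] = -9 + 8 = -1
  P[3] = -16 + 8 = -8
  P[4] = -22 + 8 = -14
  P[5] = -29 + 8 = -21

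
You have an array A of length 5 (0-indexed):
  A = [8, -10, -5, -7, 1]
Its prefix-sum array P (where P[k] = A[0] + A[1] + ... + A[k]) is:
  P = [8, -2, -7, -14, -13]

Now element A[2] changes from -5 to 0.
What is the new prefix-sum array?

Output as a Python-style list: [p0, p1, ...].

Change: A[2] -5 -> 0, delta = 5
P[k] for k < 2: unchanged (A[2] not included)
P[k] for k >= 2: shift by delta = 5
  P[0] = 8 + 0 = 8
  P[1] = -2 + 0 = -2
  P[2] = -7 + 5 = -2
  P[3] = -14 + 5 = -9
  P[4] = -13 + 5 = -8

Answer: [8, -2, -2, -9, -8]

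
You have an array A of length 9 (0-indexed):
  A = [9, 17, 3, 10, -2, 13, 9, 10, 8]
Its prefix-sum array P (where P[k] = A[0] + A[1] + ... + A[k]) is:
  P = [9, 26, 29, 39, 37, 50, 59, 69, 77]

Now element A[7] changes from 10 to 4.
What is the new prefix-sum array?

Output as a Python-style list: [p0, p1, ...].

Answer: [9, 26, 29, 39, 37, 50, 59, 63, 71]

Derivation:
Change: A[7] 10 -> 4, delta = -6
P[k] for k < 7: unchanged (A[7] not included)
P[k] for k >= 7: shift by delta = -6
  P[0] = 9 + 0 = 9
  P[1] = 26 + 0 = 26
  P[2] = 29 + 0 = 29
  P[3] = 39 + 0 = 39
  P[4] = 37 + 0 = 37
  P[5] = 50 + 0 = 50
  P[6] = 59 + 0 = 59
  P[7] = 69 + -6 = 63
  P[8] = 77 + -6 = 71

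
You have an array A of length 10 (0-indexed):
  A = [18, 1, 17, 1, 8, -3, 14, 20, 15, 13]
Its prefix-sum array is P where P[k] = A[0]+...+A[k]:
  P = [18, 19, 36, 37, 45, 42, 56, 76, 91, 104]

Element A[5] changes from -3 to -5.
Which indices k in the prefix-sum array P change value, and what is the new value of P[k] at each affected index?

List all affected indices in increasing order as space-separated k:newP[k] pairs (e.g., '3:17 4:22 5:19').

P[k] = A[0] + ... + A[k]
P[k] includes A[5] iff k >= 5
Affected indices: 5, 6, ..., 9; delta = -2
  P[5]: 42 + -2 = 40
  P[6]: 56 + -2 = 54
  P[7]: 76 + -2 = 74
  P[8]: 91 + -2 = 89
  P[9]: 104 + -2 = 102

Answer: 5:40 6:54 7:74 8:89 9:102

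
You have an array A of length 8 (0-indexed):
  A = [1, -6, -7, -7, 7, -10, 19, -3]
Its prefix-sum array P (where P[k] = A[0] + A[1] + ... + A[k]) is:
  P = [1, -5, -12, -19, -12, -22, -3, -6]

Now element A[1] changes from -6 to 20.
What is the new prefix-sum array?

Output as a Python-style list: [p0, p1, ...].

Answer: [1, 21, 14, 7, 14, 4, 23, 20]

Derivation:
Change: A[1] -6 -> 20, delta = 26
P[k] for k < 1: unchanged (A[1] not included)
P[k] for k >= 1: shift by delta = 26
  P[0] = 1 + 0 = 1
  P[1] = -5 + 26 = 21
  P[2] = -12 + 26 = 14
  P[3] = -19 + 26 = 7
  P[4] = -12 + 26 = 14
  P[5] = -22 + 26 = 4
  P[6] = -3 + 26 = 23
  P[7] = -6 + 26 = 20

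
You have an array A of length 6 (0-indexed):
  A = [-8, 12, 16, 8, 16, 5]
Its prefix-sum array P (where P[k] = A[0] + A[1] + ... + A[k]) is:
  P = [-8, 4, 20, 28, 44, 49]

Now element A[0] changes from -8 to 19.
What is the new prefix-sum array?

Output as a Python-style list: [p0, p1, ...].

Answer: [19, 31, 47, 55, 71, 76]

Derivation:
Change: A[0] -8 -> 19, delta = 27
P[k] for k < 0: unchanged (A[0] not included)
P[k] for k >= 0: shift by delta = 27
  P[0] = -8 + 27 = 19
  P[1] = 4 + 27 = 31
  P[2] = 20 + 27 = 47
  P[3] = 28 + 27 = 55
  P[4] = 44 + 27 = 71
  P[5] = 49 + 27 = 76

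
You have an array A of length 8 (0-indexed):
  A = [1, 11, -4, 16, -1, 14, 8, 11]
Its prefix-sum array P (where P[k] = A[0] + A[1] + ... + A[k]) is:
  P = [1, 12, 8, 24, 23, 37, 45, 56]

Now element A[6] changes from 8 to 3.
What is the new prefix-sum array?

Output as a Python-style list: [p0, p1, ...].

Answer: [1, 12, 8, 24, 23, 37, 40, 51]

Derivation:
Change: A[6] 8 -> 3, delta = -5
P[k] for k < 6: unchanged (A[6] not included)
P[k] for k >= 6: shift by delta = -5
  P[0] = 1 + 0 = 1
  P[1] = 12 + 0 = 12
  P[2] = 8 + 0 = 8
  P[3] = 24 + 0 = 24
  P[4] = 23 + 0 = 23
  P[5] = 37 + 0 = 37
  P[6] = 45 + -5 = 40
  P[7] = 56 + -5 = 51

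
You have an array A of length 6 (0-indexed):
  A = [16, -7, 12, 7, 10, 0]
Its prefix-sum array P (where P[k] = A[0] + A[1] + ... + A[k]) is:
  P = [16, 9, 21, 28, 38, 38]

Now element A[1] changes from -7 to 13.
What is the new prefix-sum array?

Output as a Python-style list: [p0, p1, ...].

Change: A[1] -7 -> 13, delta = 20
P[k] for k < 1: unchanged (A[1] not included)
P[k] for k >= 1: shift by delta = 20
  P[0] = 16 + 0 = 16
  P[1] = 9 + 20 = 29
  P[2] = 21 + 20 = 41
  P[3] = 28 + 20 = 48
  P[4] = 38 + 20 = 58
  P[5] = 38 + 20 = 58

Answer: [16, 29, 41, 48, 58, 58]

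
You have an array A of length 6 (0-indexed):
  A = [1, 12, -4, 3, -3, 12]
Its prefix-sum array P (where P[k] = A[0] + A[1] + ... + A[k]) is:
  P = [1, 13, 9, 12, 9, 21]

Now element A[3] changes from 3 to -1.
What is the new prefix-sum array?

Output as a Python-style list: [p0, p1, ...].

Answer: [1, 13, 9, 8, 5, 17]

Derivation:
Change: A[3] 3 -> -1, delta = -4
P[k] for k < 3: unchanged (A[3] not included)
P[k] for k >= 3: shift by delta = -4
  P[0] = 1 + 0 = 1
  P[1] = 13 + 0 = 13
  P[2] = 9 + 0 = 9
  P[3] = 12 + -4 = 8
  P[4] = 9 + -4 = 5
  P[5] = 21 + -4 = 17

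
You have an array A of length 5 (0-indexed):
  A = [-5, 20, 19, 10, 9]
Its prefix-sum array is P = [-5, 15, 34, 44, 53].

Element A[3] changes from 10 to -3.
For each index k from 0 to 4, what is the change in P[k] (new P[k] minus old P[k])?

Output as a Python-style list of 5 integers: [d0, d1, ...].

Answer: [0, 0, 0, -13, -13]

Derivation:
Element change: A[3] 10 -> -3, delta = -13
For k < 3: P[k] unchanged, delta_P[k] = 0
For k >= 3: P[k] shifts by exactly -13
Delta array: [0, 0, 0, -13, -13]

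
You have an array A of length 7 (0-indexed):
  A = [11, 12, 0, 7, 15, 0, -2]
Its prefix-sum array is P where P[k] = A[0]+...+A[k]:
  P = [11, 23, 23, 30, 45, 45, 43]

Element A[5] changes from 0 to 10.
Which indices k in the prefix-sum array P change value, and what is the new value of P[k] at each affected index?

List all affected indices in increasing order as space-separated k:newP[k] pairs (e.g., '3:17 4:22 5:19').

Answer: 5:55 6:53

Derivation:
P[k] = A[0] + ... + A[k]
P[k] includes A[5] iff k >= 5
Affected indices: 5, 6, ..., 6; delta = 10
  P[5]: 45 + 10 = 55
  P[6]: 43 + 10 = 53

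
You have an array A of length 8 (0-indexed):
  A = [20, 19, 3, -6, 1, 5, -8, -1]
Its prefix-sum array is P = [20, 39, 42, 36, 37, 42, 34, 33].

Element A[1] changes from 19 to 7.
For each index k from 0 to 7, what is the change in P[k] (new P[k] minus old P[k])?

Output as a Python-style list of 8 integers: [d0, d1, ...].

Element change: A[1] 19 -> 7, delta = -12
For k < 1: P[k] unchanged, delta_P[k] = 0
For k >= 1: P[k] shifts by exactly -12
Delta array: [0, -12, -12, -12, -12, -12, -12, -12]

Answer: [0, -12, -12, -12, -12, -12, -12, -12]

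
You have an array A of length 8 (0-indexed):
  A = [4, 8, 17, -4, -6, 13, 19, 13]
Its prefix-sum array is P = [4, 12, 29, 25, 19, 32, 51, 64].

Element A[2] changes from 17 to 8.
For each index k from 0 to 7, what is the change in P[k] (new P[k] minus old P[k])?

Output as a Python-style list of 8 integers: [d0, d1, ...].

Element change: A[2] 17 -> 8, delta = -9
For k < 2: P[k] unchanged, delta_P[k] = 0
For k >= 2: P[k] shifts by exactly -9
Delta array: [0, 0, -9, -9, -9, -9, -9, -9]

Answer: [0, 0, -9, -9, -9, -9, -9, -9]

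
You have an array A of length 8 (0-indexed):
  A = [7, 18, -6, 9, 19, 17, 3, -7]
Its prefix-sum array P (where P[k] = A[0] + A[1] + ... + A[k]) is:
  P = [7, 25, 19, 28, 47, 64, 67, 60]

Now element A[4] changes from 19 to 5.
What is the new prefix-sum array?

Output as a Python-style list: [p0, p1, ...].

Answer: [7, 25, 19, 28, 33, 50, 53, 46]

Derivation:
Change: A[4] 19 -> 5, delta = -14
P[k] for k < 4: unchanged (A[4] not included)
P[k] for k >= 4: shift by delta = -14
  P[0] = 7 + 0 = 7
  P[1] = 25 + 0 = 25
  P[2] = 19 + 0 = 19
  P[3] = 28 + 0 = 28
  P[4] = 47 + -14 = 33
  P[5] = 64 + -14 = 50
  P[6] = 67 + -14 = 53
  P[7] = 60 + -14 = 46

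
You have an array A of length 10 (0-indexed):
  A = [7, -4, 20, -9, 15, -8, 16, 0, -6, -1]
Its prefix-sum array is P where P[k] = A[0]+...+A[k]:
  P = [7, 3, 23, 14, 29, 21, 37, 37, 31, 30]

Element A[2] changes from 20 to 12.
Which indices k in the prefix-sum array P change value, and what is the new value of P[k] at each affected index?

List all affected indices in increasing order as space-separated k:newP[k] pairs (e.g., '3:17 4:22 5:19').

P[k] = A[0] + ... + A[k]
P[k] includes A[2] iff k >= 2
Affected indices: 2, 3, ..., 9; delta = -8
  P[2]: 23 + -8 = 15
  P[3]: 14 + -8 = 6
  P[4]: 29 + -8 = 21
  P[5]: 21 + -8 = 13
  P[6]: 37 + -8 = 29
  P[7]: 37 + -8 = 29
  P[8]: 31 + -8 = 23
  P[9]: 30 + -8 = 22

Answer: 2:15 3:6 4:21 5:13 6:29 7:29 8:23 9:22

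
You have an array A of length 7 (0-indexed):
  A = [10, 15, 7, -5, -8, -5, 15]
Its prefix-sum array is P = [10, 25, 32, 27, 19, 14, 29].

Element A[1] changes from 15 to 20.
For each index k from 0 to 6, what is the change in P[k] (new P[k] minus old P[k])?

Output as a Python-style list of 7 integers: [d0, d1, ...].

Answer: [0, 5, 5, 5, 5, 5, 5]

Derivation:
Element change: A[1] 15 -> 20, delta = 5
For k < 1: P[k] unchanged, delta_P[k] = 0
For k >= 1: P[k] shifts by exactly 5
Delta array: [0, 5, 5, 5, 5, 5, 5]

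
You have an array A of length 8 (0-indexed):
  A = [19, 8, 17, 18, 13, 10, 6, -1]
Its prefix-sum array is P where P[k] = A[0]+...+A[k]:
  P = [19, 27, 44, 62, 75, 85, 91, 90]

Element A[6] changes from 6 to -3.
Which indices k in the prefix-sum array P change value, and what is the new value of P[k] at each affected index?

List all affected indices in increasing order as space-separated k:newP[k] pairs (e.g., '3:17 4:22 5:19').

P[k] = A[0] + ... + A[k]
P[k] includes A[6] iff k >= 6
Affected indices: 6, 7, ..., 7; delta = -9
  P[6]: 91 + -9 = 82
  P[7]: 90 + -9 = 81

Answer: 6:82 7:81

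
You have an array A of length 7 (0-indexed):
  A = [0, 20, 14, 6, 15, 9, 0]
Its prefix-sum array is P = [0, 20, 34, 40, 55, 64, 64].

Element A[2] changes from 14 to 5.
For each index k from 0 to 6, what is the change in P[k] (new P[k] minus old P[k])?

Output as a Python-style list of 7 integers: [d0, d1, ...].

Element change: A[2] 14 -> 5, delta = -9
For k < 2: P[k] unchanged, delta_P[k] = 0
For k >= 2: P[k] shifts by exactly -9
Delta array: [0, 0, -9, -9, -9, -9, -9]

Answer: [0, 0, -9, -9, -9, -9, -9]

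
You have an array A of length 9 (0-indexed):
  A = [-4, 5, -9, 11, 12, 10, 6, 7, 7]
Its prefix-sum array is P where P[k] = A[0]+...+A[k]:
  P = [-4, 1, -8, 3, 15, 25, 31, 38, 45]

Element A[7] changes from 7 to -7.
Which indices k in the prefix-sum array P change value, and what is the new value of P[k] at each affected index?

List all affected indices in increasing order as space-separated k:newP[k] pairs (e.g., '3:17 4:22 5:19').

P[k] = A[0] + ... + A[k]
P[k] includes A[7] iff k >= 7
Affected indices: 7, 8, ..., 8; delta = -14
  P[7]: 38 + -14 = 24
  P[8]: 45 + -14 = 31

Answer: 7:24 8:31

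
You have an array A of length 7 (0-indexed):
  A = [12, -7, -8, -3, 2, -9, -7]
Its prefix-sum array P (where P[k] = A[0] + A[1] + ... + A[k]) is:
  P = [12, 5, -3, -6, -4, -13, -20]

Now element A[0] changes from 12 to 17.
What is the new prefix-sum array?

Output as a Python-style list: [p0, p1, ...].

Answer: [17, 10, 2, -1, 1, -8, -15]

Derivation:
Change: A[0] 12 -> 17, delta = 5
P[k] for k < 0: unchanged (A[0] not included)
P[k] for k >= 0: shift by delta = 5
  P[0] = 12 + 5 = 17
  P[1] = 5 + 5 = 10
  P[2] = -3 + 5 = 2
  P[3] = -6 + 5 = -1
  P[4] = -4 + 5 = 1
  P[5] = -13 + 5 = -8
  P[6] = -20 + 5 = -15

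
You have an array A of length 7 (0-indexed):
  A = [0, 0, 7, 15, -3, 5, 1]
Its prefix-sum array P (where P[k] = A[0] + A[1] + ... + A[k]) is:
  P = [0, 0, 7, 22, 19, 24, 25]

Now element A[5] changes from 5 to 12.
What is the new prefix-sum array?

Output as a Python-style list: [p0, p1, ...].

Answer: [0, 0, 7, 22, 19, 31, 32]

Derivation:
Change: A[5] 5 -> 12, delta = 7
P[k] for k < 5: unchanged (A[5] not included)
P[k] for k >= 5: shift by delta = 7
  P[0] = 0 + 0 = 0
  P[1] = 0 + 0 = 0
  P[2] = 7 + 0 = 7
  P[3] = 22 + 0 = 22
  P[4] = 19 + 0 = 19
  P[5] = 24 + 7 = 31
  P[6] = 25 + 7 = 32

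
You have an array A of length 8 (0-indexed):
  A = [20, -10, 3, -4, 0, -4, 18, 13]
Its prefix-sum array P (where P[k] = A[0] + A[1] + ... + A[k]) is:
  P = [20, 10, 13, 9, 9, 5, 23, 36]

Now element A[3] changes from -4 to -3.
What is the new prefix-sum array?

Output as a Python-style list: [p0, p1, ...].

Change: A[3] -4 -> -3, delta = 1
P[k] for k < 3: unchanged (A[3] not included)
P[k] for k >= 3: shift by delta = 1
  P[0] = 20 + 0 = 20
  P[1] = 10 + 0 = 10
  P[2] = 13 + 0 = 13
  P[3] = 9 + 1 = 10
  P[4] = 9 + 1 = 10
  P[5] = 5 + 1 = 6
  P[6] = 23 + 1 = 24
  P[7] = 36 + 1 = 37

Answer: [20, 10, 13, 10, 10, 6, 24, 37]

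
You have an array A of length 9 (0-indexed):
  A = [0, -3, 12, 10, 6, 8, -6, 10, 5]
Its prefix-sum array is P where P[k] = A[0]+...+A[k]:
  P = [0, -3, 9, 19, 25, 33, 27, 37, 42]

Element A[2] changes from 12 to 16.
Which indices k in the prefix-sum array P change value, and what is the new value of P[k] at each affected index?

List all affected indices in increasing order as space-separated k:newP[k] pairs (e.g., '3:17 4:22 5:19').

P[k] = A[0] + ... + A[k]
P[k] includes A[2] iff k >= 2
Affected indices: 2, 3, ..., 8; delta = 4
  P[2]: 9 + 4 = 13
  P[3]: 19 + 4 = 23
  P[4]: 25 + 4 = 29
  P[5]: 33 + 4 = 37
  P[6]: 27 + 4 = 31
  P[7]: 37 + 4 = 41
  P[8]: 42 + 4 = 46

Answer: 2:13 3:23 4:29 5:37 6:31 7:41 8:46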